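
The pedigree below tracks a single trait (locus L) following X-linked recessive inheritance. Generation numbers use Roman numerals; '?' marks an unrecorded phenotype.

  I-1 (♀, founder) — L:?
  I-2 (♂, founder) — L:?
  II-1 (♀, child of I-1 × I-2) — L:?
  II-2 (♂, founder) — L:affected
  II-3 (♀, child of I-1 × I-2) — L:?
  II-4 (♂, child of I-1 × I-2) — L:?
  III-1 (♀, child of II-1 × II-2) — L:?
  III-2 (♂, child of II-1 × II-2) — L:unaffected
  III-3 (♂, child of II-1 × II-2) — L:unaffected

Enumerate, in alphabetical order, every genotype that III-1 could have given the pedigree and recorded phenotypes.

L/I-1 ? ·: X^LX^L|X^LX^l|X^lX^l
L/I-2 ? ·: X^LY|X^lY
L/II-1 ? I-1×I-2: X^LX^L|X^LX^l
L/II-2 aff ·: X^lY
L/II-3 ? I-1×I-2: X^LX^L|X^LX^l|X^lX^l
L/II-4 ? I-1×I-2: X^LY|X^lY
L/III-1 ? II-1×II-2: X^LX^l|X^lX^l
L/III-2 un II-1×II-2: X^LY
L/III-3 un II-1×II-2: X^LY
⇒ L over [I-1,I-2,II-1,II-2,II-3,II-4,III-1,III-2,III-3]: 25 consistent

III-1 ∈ {X^LX^l, X^lX^l}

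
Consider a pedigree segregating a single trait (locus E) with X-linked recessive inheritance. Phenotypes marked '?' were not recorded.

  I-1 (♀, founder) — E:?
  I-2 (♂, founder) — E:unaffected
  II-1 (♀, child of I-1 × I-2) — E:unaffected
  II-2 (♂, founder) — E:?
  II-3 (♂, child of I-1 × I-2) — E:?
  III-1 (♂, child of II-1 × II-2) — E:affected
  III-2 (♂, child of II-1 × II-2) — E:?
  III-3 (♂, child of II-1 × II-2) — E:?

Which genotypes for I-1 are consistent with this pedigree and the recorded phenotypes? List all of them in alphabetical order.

E/I-1 ? ·: X^EX^e|X^eX^e
E/I-2 un ·: X^EY
E/II-1 un I-1×I-2: X^EX^e
E/II-2 ? ·: X^EY|X^eY
E/II-3 ? I-1×I-2: X^EY|X^eY
E/III-1 aff II-1×II-2: X^eY
E/III-2 ? II-1×II-2: X^EY|X^eY
E/III-3 ? II-1×II-2: X^EY|X^eY
⇒ E over [I-1,I-2,II-1,II-2,II-3,III-1,III-2,III-3]: 24 consistent

I-1 ∈ {X^EX^e, X^eX^e}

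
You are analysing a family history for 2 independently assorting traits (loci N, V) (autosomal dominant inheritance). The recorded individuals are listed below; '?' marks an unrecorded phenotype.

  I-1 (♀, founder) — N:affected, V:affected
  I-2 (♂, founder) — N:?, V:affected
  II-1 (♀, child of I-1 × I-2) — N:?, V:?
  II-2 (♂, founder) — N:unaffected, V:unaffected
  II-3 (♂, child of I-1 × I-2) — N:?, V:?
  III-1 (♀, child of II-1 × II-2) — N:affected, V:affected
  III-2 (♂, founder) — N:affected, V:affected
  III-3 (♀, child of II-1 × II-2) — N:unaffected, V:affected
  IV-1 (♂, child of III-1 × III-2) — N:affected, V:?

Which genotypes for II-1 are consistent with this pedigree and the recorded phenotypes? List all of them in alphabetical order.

N/I-1 aff ·: Nn|NN
N/I-2 ? ·: nn|Nn|NN
N/II-1 ? I-1×I-2: Nn
N/II-2 un ·: nn
N/II-3 ? I-1×I-2: nn|Nn|NN
N/III-1 aff II-1×II-2: Nn
N/III-2 aff ·: Nn|NN
N/III-3 un II-1×II-2: nn
N/IV-1 aff III-1×III-2: Nn|NN
⇒ N over [I-1,I-2,II-1,II-2,II-3,III-1,III-2,III-3,IV-1]: 40 consistent
V/I-1 aff ·: Vv|VV
V/I-2 aff ·: Vv|VV
V/II-1 ? I-1×I-2: Vv|VV
V/II-2 un ·: vv
V/II-3 ? I-1×I-2: vv|Vv|VV
V/III-1 aff II-1×II-2: Vv
V/III-2 aff ·: Vv|VV
V/III-3 aff II-1×II-2: Vv
V/IV-1 ? III-1×III-2: vv|Vv|VV
⇒ V over [I-1,I-2,II-1,II-2,II-3,III-1,III-2,III-3,IV-1]: 75 consistent

II-1 ∈ {Nn VV, Nn Vv}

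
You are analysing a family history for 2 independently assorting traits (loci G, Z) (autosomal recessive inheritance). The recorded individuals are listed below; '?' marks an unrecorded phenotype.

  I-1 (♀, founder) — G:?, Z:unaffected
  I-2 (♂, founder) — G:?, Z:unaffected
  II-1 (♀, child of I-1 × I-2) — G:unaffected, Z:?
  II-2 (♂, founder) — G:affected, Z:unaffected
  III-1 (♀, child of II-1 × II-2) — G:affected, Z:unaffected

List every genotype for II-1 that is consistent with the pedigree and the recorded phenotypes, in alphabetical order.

II-1 ∈ {Gg ZZ, Gg Zz, Gg zz}

G/I-1 ? ·: GG|Gg|gg
G/I-2 ? ·: GG|Gg|gg
G/II-1 un I-1×I-2: Gg
G/II-2 aff ·: gg
G/III-1 aff II-1×II-2: gg
⇒ G over [I-1,I-2,II-1,II-2,III-1]: 7 consistent
Z/I-1 un ·: ZZ|Zz
Z/I-2 un ·: ZZ|Zz
Z/II-1 ? I-1×I-2: ZZ|Zz|zz
Z/II-2 un ·: ZZ|Zz
Z/III-1 un II-1×II-2: ZZ|Zz
⇒ Z over [I-1,I-2,II-1,II-2,III-1]: 26 consistent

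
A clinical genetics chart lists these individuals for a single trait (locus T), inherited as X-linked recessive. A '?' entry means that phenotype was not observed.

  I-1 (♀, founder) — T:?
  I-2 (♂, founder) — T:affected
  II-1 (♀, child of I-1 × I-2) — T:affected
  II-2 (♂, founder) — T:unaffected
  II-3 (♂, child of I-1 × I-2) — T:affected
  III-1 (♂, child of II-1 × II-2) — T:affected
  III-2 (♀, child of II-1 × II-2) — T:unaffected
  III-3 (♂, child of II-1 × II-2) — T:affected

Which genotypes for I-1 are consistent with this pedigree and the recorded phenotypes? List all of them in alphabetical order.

I-1 ∈ {X^TX^t, X^tX^t}

T/I-1 ? ·: X^TX^t|X^tX^t
T/I-2 aff ·: X^tY
T/II-1 aff I-1×I-2: X^tX^t
T/II-2 un ·: X^TY
T/II-3 aff I-1×I-2: X^tY
T/III-1 aff II-1×II-2: X^tY
T/III-2 un II-1×II-2: X^TX^t
T/III-3 aff II-1×II-2: X^tY
⇒ T over [I-1,I-2,II-1,II-2,II-3,III-1,III-2,III-3]: 2 consistent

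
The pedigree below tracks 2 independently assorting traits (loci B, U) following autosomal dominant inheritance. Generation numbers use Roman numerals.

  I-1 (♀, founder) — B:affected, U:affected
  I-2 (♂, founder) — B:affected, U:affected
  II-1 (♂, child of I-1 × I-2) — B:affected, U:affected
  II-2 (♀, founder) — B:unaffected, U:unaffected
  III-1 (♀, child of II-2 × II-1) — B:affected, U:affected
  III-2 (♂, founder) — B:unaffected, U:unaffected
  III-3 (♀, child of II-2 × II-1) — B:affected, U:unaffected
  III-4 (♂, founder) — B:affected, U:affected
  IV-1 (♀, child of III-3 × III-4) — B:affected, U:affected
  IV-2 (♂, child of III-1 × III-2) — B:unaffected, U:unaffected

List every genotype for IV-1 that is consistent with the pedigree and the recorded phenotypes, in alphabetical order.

IV-1 ∈ {BB Uu, Bb Uu}

B/I-1 aff ·: Bb|BB
B/I-2 aff ·: Bb|BB
B/II-1 aff I-1×I-2: Bb|BB
B/II-2 un ·: bb
B/III-1 aff II-2×II-1: Bb
B/III-2 un ·: bb
B/III-3 aff II-2×II-1: Bb
B/III-4 aff ·: Bb|BB
B/IV-1 aff III-3×III-4: Bb|BB
B/IV-2 un III-1×III-2: bb
⇒ B over [I-1,I-2,II-1,II-2,III-1,III-2,III-3,III-4,IV-1,IV-2]: 28 consistent
U/I-1 aff ·: Uu|UU
U/I-2 aff ·: Uu|UU
U/II-1 aff I-1×I-2: Uu
U/II-2 un ·: uu
U/III-1 aff II-2×II-1: Uu
U/III-2 un ·: uu
U/III-3 un II-2×II-1: uu
U/III-4 aff ·: Uu|UU
U/IV-1 aff III-3×III-4: Uu
U/IV-2 un III-1×III-2: uu
⇒ U over [I-1,I-2,II-1,II-2,III-1,III-2,III-3,III-4,IV-1,IV-2]: 6 consistent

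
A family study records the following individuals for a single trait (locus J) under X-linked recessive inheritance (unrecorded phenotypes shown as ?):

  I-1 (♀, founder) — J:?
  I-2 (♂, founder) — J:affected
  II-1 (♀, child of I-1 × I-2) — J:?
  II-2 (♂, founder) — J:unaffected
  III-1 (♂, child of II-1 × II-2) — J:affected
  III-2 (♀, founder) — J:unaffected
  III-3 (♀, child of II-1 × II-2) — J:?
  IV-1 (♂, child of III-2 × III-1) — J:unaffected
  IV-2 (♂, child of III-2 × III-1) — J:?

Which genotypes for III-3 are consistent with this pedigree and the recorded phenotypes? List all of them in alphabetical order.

III-3 ∈ {X^JX^J, X^JX^j}

J/I-1 ? ·: X^JX^J|X^JX^j|X^jX^j
J/I-2 aff ·: X^jY
J/II-1 ? I-1×I-2: X^JX^j|X^jX^j
J/II-2 un ·: X^JY
J/III-1 aff II-1×II-2: X^jY
J/III-2 un ·: X^JX^J|X^JX^j
J/III-3 ? II-1×II-2: X^JX^J|X^JX^j
J/IV-1 un III-2×III-1: X^JY
J/IV-2 ? III-2×III-1: X^JY|X^jY
⇒ J over [I-1,I-2,II-1,II-2,III-1,III-2,III-3,IV-1,IV-2]: 18 consistent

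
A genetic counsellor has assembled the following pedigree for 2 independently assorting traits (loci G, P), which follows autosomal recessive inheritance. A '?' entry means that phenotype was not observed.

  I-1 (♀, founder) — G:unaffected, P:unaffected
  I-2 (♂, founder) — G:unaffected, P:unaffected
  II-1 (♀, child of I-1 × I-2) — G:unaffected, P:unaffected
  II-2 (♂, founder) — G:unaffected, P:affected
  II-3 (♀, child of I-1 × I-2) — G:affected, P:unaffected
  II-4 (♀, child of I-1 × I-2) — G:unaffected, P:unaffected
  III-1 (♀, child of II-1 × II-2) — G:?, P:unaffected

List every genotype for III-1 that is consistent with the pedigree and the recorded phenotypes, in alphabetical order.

G/I-1 un ·: Gg
G/I-2 un ·: Gg
G/II-1 un I-1×I-2: GG|Gg
G/II-2 un ·: GG|Gg
G/II-3 aff I-1×I-2: gg
G/II-4 un I-1×I-2: GG|Gg
G/III-1 ? II-1×II-2: GG|Gg|gg
⇒ G over [I-1,I-2,II-1,II-2,II-3,II-4,III-1]: 16 consistent
P/I-1 un ·: PP|Pp
P/I-2 un ·: PP|Pp
P/II-1 un I-1×I-2: PP|Pp
P/II-2 aff ·: pp
P/II-3 un I-1×I-2: PP|Pp
P/II-4 un I-1×I-2: PP|Pp
P/III-1 un II-1×II-2: Pp
⇒ P over [I-1,I-2,II-1,II-2,II-3,II-4,III-1]: 25 consistent

III-1 ∈ {GG Pp, Gg Pp, gg Pp}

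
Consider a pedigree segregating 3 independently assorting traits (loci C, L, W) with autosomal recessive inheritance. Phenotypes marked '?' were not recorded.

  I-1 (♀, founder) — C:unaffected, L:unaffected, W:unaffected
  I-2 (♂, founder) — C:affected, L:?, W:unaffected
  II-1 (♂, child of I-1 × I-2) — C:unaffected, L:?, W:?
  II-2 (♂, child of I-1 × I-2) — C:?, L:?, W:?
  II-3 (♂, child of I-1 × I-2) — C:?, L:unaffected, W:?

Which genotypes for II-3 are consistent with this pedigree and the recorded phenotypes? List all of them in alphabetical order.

II-3 ∈ {Cc LL WW, Cc LL Ww, Cc LL ww, Cc Ll WW, Cc Ll Ww, Cc Ll ww, cc LL WW, cc LL Ww, cc LL ww, cc Ll WW, cc Ll Ww, cc Ll ww}

C/I-1 un ·: CC|Cc
C/I-2 aff ·: cc
C/II-1 un I-1×I-2: Cc
C/II-2 ? I-1×I-2: Cc|cc
C/II-3 ? I-1×I-2: Cc|cc
⇒ C over [I-1,I-2,II-1,II-2,II-3]: 5 consistent
L/I-1 un ·: LL|Ll
L/I-2 ? ·: LL|Ll|ll
L/II-1 ? I-1×I-2: LL|Ll|ll
L/II-2 ? I-1×I-2: LL|Ll|ll
L/II-3 un I-1×I-2: LL|Ll
⇒ L over [I-1,I-2,II-1,II-2,II-3]: 40 consistent
W/I-1 un ·: WW|Ww
W/I-2 un ·: WW|Ww
W/II-1 ? I-1×I-2: WW|Ww|ww
W/II-2 ? I-1×I-2: WW|Ww|ww
W/II-3 ? I-1×I-2: WW|Ww|ww
⇒ W over [I-1,I-2,II-1,II-2,II-3]: 44 consistent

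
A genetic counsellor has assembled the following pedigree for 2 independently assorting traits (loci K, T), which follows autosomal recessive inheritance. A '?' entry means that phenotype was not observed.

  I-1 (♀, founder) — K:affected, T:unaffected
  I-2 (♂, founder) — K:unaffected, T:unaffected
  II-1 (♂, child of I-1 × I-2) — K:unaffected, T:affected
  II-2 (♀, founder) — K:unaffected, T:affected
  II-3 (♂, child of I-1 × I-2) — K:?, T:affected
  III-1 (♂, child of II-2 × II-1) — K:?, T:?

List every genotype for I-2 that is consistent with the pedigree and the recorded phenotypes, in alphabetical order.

K/I-1 aff ·: kk
K/I-2 un ·: KK|Kk
K/II-1 un I-1×I-2: Kk
K/II-2 un ·: KK|Kk
K/II-3 ? I-1×I-2: Kk|kk
K/III-1 ? II-2×II-1: KK|Kk|kk
⇒ K over [I-1,I-2,II-1,II-2,II-3,III-1]: 15 consistent
T/I-1 un ·: Tt
T/I-2 un ·: Tt
T/II-1 aff I-1×I-2: tt
T/II-2 aff ·: tt
T/II-3 aff I-1×I-2: tt
T/III-1 ? II-2×II-1: tt
⇒ T over [I-1,I-2,II-1,II-2,II-3,III-1]: 1 consistent

I-2 ∈ {KK Tt, Kk Tt}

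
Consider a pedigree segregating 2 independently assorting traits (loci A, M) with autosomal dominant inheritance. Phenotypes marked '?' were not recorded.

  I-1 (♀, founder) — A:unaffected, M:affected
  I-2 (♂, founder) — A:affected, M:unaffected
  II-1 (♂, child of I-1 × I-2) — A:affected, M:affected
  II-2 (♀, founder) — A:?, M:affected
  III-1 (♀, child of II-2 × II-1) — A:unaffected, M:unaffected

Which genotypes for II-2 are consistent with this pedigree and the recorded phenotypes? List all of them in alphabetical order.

A/I-1 un ·: aa
A/I-2 aff ·: Aa|AA
A/II-1 aff I-1×I-2: Aa
A/II-2 ? ·: aa|Aa
A/III-1 un II-2×II-1: aa
⇒ A over [I-1,I-2,II-1,II-2,III-1]: 4 consistent
M/I-1 aff ·: Mm|MM
M/I-2 un ·: mm
M/II-1 aff I-1×I-2: Mm
M/II-2 aff ·: Mm
M/III-1 un II-2×II-1: mm
⇒ M over [I-1,I-2,II-1,II-2,III-1]: 2 consistent

II-2 ∈ {Aa Mm, aa Mm}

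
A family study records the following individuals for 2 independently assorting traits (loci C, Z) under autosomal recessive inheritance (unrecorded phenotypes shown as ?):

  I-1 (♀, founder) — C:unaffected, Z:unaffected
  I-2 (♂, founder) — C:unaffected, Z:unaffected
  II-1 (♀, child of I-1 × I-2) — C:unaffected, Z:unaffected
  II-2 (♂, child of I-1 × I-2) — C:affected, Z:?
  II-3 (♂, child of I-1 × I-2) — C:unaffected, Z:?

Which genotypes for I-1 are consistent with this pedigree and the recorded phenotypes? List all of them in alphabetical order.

C/I-1 un ·: Cc
C/I-2 un ·: Cc
C/II-1 un I-1×I-2: CC|Cc
C/II-2 aff I-1×I-2: cc
C/II-3 un I-1×I-2: CC|Cc
⇒ C over [I-1,I-2,II-1,II-2,II-3]: 4 consistent
Z/I-1 un ·: ZZ|Zz
Z/I-2 un ·: ZZ|Zz
Z/II-1 un I-1×I-2: ZZ|Zz
Z/II-2 ? I-1×I-2: ZZ|Zz|zz
Z/II-3 ? I-1×I-2: ZZ|Zz|zz
⇒ Z over [I-1,I-2,II-1,II-2,II-3]: 35 consistent

I-1 ∈ {Cc ZZ, Cc Zz}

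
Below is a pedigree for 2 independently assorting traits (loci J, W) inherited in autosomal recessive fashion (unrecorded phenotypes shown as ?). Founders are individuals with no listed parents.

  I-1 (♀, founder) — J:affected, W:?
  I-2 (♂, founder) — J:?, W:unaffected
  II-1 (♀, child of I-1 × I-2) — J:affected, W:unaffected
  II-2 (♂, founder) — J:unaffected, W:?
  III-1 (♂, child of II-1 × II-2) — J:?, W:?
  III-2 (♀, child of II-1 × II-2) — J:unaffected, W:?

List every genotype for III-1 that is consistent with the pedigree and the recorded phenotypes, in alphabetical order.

J/I-1 aff ·: jj
J/I-2 ? ·: Jj|jj
J/II-1 aff I-1×I-2: jj
J/II-2 un ·: JJ|Jj
J/III-1 ? II-1×II-2: Jj|jj
J/III-2 un II-1×II-2: Jj
⇒ J over [I-1,I-2,II-1,II-2,III-1,III-2]: 6 consistent
W/I-1 ? ·: WW|Ww|ww
W/I-2 un ·: WW|Ww
W/II-1 un I-1×I-2: WW|Ww
W/II-2 ? ·: WW|Ww|ww
W/III-1 ? II-1×II-2: WW|Ww|ww
W/III-2 ? II-1×II-2: WW|Ww|ww
⇒ W over [I-1,I-2,II-1,II-2,III-1,III-2]: 109 consistent

III-1 ∈ {Jj WW, Jj Ww, Jj ww, jj WW, jj Ww, jj ww}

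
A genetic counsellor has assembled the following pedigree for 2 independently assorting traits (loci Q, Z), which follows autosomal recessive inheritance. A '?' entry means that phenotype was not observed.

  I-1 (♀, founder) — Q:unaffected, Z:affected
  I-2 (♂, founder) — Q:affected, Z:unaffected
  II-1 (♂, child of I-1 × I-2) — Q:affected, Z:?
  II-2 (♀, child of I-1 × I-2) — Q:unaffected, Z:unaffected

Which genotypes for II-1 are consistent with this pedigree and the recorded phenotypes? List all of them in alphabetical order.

II-1 ∈ {qq Zz, qq zz}

Q/I-1 un ·: Qq
Q/I-2 aff ·: qq
Q/II-1 aff I-1×I-2: qq
Q/II-2 un I-1×I-2: Qq
⇒ Q over [I-1,I-2,II-1,II-2]: 1 consistent
Z/I-1 aff ·: zz
Z/I-2 un ·: ZZ|Zz
Z/II-1 ? I-1×I-2: Zz|zz
Z/II-2 un I-1×I-2: Zz
⇒ Z over [I-1,I-2,II-1,II-2]: 3 consistent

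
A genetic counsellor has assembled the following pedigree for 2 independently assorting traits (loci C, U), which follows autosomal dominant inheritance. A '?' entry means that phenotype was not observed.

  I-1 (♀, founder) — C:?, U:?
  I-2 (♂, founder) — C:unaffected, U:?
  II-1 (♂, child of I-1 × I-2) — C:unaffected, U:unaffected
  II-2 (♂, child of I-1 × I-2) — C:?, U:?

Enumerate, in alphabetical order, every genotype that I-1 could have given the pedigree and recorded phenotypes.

C/I-1 ? ·: cc|Cc
C/I-2 un ·: cc
C/II-1 un I-1×I-2: cc
C/II-2 ? I-1×I-2: cc|Cc
⇒ C over [I-1,I-2,II-1,II-2]: 3 consistent
U/I-1 ? ·: uu|Uu
U/I-2 ? ·: uu|Uu
U/II-1 un I-1×I-2: uu
U/II-2 ? I-1×I-2: uu|Uu|UU
⇒ U over [I-1,I-2,II-1,II-2]: 8 consistent

I-1 ∈ {Cc Uu, Cc uu, cc Uu, cc uu}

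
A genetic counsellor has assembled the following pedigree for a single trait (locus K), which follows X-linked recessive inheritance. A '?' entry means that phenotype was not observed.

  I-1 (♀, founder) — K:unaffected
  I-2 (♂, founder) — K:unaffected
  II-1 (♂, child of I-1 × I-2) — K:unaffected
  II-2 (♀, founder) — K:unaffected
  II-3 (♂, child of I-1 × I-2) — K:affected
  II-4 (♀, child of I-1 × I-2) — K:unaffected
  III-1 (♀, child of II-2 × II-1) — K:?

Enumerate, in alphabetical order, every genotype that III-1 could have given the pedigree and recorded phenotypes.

III-1 ∈ {X^KX^K, X^KX^k}

K/I-1 un ·: X^KX^k
K/I-2 un ·: X^KY
K/II-1 un I-1×I-2: X^KY
K/II-2 un ·: X^KX^K|X^KX^k
K/II-3 aff I-1×I-2: X^kY
K/II-4 un I-1×I-2: X^KX^K|X^KX^k
K/III-1 ? II-2×II-1: X^KX^K|X^KX^k
⇒ K over [I-1,I-2,II-1,II-2,II-3,II-4,III-1]: 6 consistent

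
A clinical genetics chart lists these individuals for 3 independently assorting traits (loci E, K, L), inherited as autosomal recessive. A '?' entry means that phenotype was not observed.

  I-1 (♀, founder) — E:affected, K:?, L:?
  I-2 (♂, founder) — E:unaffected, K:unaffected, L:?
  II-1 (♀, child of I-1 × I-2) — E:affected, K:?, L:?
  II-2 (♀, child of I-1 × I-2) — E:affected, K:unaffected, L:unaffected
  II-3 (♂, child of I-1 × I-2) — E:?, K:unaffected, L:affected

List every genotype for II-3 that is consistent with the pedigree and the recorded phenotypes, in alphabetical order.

II-3 ∈ {Ee KK ll, Ee Kk ll, ee KK ll, ee Kk ll}

E/I-1 aff ·: ee
E/I-2 un ·: Ee
E/II-1 aff I-1×I-2: ee
E/II-2 aff I-1×I-2: ee
E/II-3 ? I-1×I-2: Ee|ee
⇒ E over [I-1,I-2,II-1,II-2,II-3]: 2 consistent
K/I-1 ? ·: KK|Kk|kk
K/I-2 un ·: KK|Kk
K/II-1 ? I-1×I-2: KK|Kk|kk
K/II-2 un I-1×I-2: KK|Kk
K/II-3 un I-1×I-2: KK|Kk
⇒ K over [I-1,I-2,II-1,II-2,II-3]: 32 consistent
L/I-1 ? ·: Ll|ll
L/I-2 ? ·: Ll|ll
L/II-1 ? I-1×I-2: LL|Ll|ll
L/II-2 un I-1×I-2: LL|Ll
L/II-3 aff I-1×I-2: ll
⇒ L over [I-1,I-2,II-1,II-2,II-3]: 10 consistent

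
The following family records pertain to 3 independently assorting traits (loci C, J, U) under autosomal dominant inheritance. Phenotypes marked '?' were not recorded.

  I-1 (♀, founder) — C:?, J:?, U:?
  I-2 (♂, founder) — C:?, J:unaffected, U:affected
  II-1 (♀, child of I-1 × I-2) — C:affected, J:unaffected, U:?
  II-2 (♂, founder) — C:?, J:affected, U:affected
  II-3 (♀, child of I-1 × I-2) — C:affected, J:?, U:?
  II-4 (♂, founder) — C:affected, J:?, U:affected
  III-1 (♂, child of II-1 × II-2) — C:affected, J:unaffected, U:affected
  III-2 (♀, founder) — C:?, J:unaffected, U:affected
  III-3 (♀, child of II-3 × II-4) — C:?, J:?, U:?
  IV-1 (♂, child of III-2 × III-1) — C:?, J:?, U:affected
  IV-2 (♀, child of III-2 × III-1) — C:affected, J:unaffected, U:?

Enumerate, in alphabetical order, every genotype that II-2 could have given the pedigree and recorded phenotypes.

C/I-1 ? ·: cc|Cc|CC
C/I-2 ? ·: cc|Cc|CC
C/II-1 aff I-1×I-2: Cc|CC
C/II-2 ? ·: cc|Cc|CC
C/II-3 aff I-1×I-2: Cc|CC
C/II-4 aff ·: Cc|CC
C/III-1 aff II-1×II-2: Cc|CC
C/III-2 ? ·: cc|Cc|CC
C/III-3 ? II-3×II-4: cc|Cc|CC
C/IV-1 ? III-2×III-1: cc|Cc|CC
C/IV-2 aff III-2×III-1: Cc|CC
⇒ C over [I-1,I-2,II-1,II-2,II-3,II-4,III-1,III-2,III-3,IV-1,IV-2]: 3084 consistent
J/I-1 ? ·: jj|Jj
J/I-2 un ·: jj
J/II-1 un I-1×I-2: jj
J/II-2 aff ·: Jj
J/II-3 ? I-1×I-2: jj|Jj
J/II-4 ? ·: jj|Jj|JJ
J/III-1 un II-1×II-2: jj
J/III-2 un ·: jj
J/III-3 ? II-3×II-4: jj|Jj|JJ
J/IV-1 ? III-2×III-1: jj
J/IV-2 un III-2×III-1: jj
⇒ J over [I-1,I-2,II-1,II-2,II-3,II-4,III-1,III-2,III-3,IV-1,IV-2]: 15 consistent
U/I-1 ? ·: uu|Uu|UU
U/I-2 aff ·: Uu|UU
U/II-1 ? I-1×I-2: uu|Uu|UU
U/II-2 aff ·: Uu|UU
U/II-3 ? I-1×I-2: uu|Uu|UU
U/II-4 aff ·: Uu|UU
U/III-1 aff II-1×II-2: Uu|UU
U/III-2 aff ·: Uu|UU
U/III-3 ? II-3×II-4: uu|Uu|UU
U/IV-1 aff III-2×III-1: Uu|UU
U/IV-2 ? III-2×III-1: uu|Uu|UU
⇒ U over [I-1,I-2,II-1,II-2,II-3,II-4,III-1,III-2,III-3,IV-1,IV-2]: 2180 consistent

II-2 ∈ {CC Jj UU, CC Jj Uu, Cc Jj UU, Cc Jj Uu, cc Jj UU, cc Jj Uu}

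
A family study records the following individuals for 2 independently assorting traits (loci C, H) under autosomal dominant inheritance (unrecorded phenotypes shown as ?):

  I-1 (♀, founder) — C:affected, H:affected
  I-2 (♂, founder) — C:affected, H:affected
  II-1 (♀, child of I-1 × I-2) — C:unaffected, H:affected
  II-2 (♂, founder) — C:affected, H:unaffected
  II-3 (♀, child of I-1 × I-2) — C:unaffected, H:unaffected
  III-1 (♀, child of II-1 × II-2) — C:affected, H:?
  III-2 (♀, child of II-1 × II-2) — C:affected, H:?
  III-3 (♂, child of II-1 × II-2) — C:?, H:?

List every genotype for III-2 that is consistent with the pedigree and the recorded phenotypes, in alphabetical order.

III-2 ∈ {Cc Hh, Cc hh}

C/I-1 aff ·: Cc
C/I-2 aff ·: Cc
C/II-1 un I-1×I-2: cc
C/II-2 aff ·: Cc|CC
C/II-3 un I-1×I-2: cc
C/III-1 aff II-1×II-2: Cc
C/III-2 aff II-1×II-2: Cc
C/III-3 ? II-1×II-2: cc|Cc
⇒ C over [I-1,I-2,II-1,II-2,II-3,III-1,III-2,III-3]: 3 consistent
H/I-1 aff ·: Hh
H/I-2 aff ·: Hh
H/II-1 aff I-1×I-2: Hh|HH
H/II-2 un ·: hh
H/II-3 un I-1×I-2: hh
H/III-1 ? II-1×II-2: hh|Hh
H/III-2 ? II-1×II-2: hh|Hh
H/III-3 ? II-1×II-2: hh|Hh
⇒ H over [I-1,I-2,II-1,II-2,II-3,III-1,III-2,III-3]: 9 consistent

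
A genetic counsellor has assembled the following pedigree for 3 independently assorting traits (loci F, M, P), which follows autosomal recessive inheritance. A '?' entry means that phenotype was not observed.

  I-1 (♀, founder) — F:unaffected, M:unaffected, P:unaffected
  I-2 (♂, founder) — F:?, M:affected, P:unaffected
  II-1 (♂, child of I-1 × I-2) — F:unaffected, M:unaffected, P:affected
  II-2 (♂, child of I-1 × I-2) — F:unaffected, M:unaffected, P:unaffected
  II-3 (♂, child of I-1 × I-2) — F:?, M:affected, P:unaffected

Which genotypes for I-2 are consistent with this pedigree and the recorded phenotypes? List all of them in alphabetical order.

F/I-1 un ·: FF|Ff
F/I-2 ? ·: FF|Ff|ff
F/II-1 un I-1×I-2: FF|Ff
F/II-2 un I-1×I-2: FF|Ff
F/II-3 ? I-1×I-2: FF|Ff|ff
⇒ F over [I-1,I-2,II-1,II-2,II-3]: 32 consistent
M/I-1 un ·: Mm
M/I-2 aff ·: mm
M/II-1 un I-1×I-2: Mm
M/II-2 un I-1×I-2: Mm
M/II-3 aff I-1×I-2: mm
⇒ M over [I-1,I-2,II-1,II-2,II-3]: 1 consistent
P/I-1 un ·: Pp
P/I-2 un ·: Pp
P/II-1 aff I-1×I-2: pp
P/II-2 un I-1×I-2: PP|Pp
P/II-3 un I-1×I-2: PP|Pp
⇒ P over [I-1,I-2,II-1,II-2,II-3]: 4 consistent

I-2 ∈ {FF mm Pp, Ff mm Pp, ff mm Pp}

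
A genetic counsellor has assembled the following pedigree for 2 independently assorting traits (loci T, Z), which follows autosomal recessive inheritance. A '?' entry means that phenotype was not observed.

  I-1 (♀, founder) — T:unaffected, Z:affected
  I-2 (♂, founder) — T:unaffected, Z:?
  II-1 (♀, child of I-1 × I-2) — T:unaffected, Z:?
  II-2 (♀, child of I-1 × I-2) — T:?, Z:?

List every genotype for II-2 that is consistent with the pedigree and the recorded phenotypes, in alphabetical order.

II-2 ∈ {TT Zz, TT zz, Tt Zz, Tt zz, tt Zz, tt zz}

T/I-1 un ·: TT|Tt
T/I-2 un ·: TT|Tt
T/II-1 un I-1×I-2: TT|Tt
T/II-2 ? I-1×I-2: TT|Tt|tt
⇒ T over [I-1,I-2,II-1,II-2]: 15 consistent
Z/I-1 aff ·: zz
Z/I-2 ? ·: ZZ|Zz|zz
Z/II-1 ? I-1×I-2: Zz|zz
Z/II-2 ? I-1×I-2: Zz|zz
⇒ Z over [I-1,I-2,II-1,II-2]: 6 consistent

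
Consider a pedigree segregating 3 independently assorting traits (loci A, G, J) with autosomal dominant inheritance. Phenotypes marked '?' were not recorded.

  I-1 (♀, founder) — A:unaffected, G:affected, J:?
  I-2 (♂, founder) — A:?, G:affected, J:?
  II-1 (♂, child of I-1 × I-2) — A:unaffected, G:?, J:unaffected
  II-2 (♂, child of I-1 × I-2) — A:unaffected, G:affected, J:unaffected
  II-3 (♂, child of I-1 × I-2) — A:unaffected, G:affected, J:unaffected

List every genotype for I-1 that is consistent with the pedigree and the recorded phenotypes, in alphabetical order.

A/I-1 un ·: aa
A/I-2 ? ·: aa|Aa
A/II-1 un I-1×I-2: aa
A/II-2 un I-1×I-2: aa
A/II-3 un I-1×I-2: aa
⇒ A over [I-1,I-2,II-1,II-2,II-3]: 2 consistent
G/I-1 aff ·: Gg|GG
G/I-2 aff ·: Gg|GG
G/II-1 ? I-1×I-2: gg|Gg|GG
G/II-2 aff I-1×I-2: Gg|GG
G/II-3 aff I-1×I-2: Gg|GG
⇒ G over [I-1,I-2,II-1,II-2,II-3]: 29 consistent
J/I-1 ? ·: jj|Jj
J/I-2 ? ·: jj|Jj
J/II-1 un I-1×I-2: jj
J/II-2 un I-1×I-2: jj
J/II-3 un I-1×I-2: jj
⇒ J over [I-1,I-2,II-1,II-2,II-3]: 4 consistent

I-1 ∈ {aa GG Jj, aa GG jj, aa Gg Jj, aa Gg jj}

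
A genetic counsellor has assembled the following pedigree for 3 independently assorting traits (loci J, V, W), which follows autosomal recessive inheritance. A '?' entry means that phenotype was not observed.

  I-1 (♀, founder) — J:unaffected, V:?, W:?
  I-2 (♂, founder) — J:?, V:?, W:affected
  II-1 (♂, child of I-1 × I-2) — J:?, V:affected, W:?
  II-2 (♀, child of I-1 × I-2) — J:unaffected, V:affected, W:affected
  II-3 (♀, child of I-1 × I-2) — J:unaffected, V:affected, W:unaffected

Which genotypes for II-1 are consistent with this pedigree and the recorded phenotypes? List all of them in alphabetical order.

II-1 ∈ {JJ vv Ww, JJ vv ww, Jj vv Ww, Jj vv ww, jj vv Ww, jj vv ww}

J/I-1 un ·: JJ|Jj
J/I-2 ? ·: JJ|Jj|jj
J/II-1 ? I-1×I-2: JJ|Jj|jj
J/II-2 un I-1×I-2: JJ|Jj
J/II-3 un I-1×I-2: JJ|Jj
⇒ J over [I-1,I-2,II-1,II-2,II-3]: 32 consistent
V/I-1 ? ·: Vv|vv
V/I-2 ? ·: Vv|vv
V/II-1 aff I-1×I-2: vv
V/II-2 aff I-1×I-2: vv
V/II-3 aff I-1×I-2: vv
⇒ V over [I-1,I-2,II-1,II-2,II-3]: 4 consistent
W/I-1 ? ·: Ww
W/I-2 aff ·: ww
W/II-1 ? I-1×I-2: Ww|ww
W/II-2 aff I-1×I-2: ww
W/II-3 un I-1×I-2: Ww
⇒ W over [I-1,I-2,II-1,II-2,II-3]: 2 consistent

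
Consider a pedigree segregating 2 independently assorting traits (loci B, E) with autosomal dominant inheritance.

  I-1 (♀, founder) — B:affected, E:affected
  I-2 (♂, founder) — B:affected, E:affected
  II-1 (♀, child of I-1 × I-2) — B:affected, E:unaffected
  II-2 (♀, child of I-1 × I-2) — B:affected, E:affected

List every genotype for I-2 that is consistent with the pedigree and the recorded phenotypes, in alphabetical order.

I-2 ∈ {BB Ee, Bb Ee}

B/I-1 aff ·: Bb|BB
B/I-2 aff ·: Bb|BB
B/II-1 aff I-1×I-2: Bb|BB
B/II-2 aff I-1×I-2: Bb|BB
⇒ B over [I-1,I-2,II-1,II-2]: 13 consistent
E/I-1 aff ·: Ee
E/I-2 aff ·: Ee
E/II-1 un I-1×I-2: ee
E/II-2 aff I-1×I-2: Ee|EE
⇒ E over [I-1,I-2,II-1,II-2]: 2 consistent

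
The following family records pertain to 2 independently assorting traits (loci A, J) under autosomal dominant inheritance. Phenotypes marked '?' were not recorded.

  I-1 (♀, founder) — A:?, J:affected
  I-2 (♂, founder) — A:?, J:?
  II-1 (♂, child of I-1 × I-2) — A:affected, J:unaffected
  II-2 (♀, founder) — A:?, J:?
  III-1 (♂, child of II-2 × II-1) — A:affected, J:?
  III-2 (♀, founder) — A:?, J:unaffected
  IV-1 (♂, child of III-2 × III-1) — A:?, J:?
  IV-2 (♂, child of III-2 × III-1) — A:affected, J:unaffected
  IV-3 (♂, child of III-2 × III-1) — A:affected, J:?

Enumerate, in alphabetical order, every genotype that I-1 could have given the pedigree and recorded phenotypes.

I-1 ∈ {AA Jj, Aa Jj, aa Jj}

A/I-1 ? ·: aa|Aa|AA
A/I-2 ? ·: aa|Aa|AA
A/II-1 aff I-1×I-2: Aa|AA
A/II-2 ? ·: aa|Aa|AA
A/III-1 aff II-2×II-1: Aa|AA
A/III-2 ? ·: aa|Aa|AA
A/IV-1 ? III-2×III-1: aa|Aa|AA
A/IV-2 aff III-2×III-1: Aa|AA
A/IV-3 aff III-2×III-1: Aa|AA
⇒ A over [I-1,I-2,II-1,II-2,III-1,III-2,IV-1,IV-2,IV-3]: 858 consistent
J/I-1 aff ·: Jj
J/I-2 ? ·: jj|Jj
J/II-1 un I-1×I-2: jj
J/II-2 ? ·: jj|Jj|JJ
J/III-1 ? II-2×II-1: jj|Jj
J/III-2 un ·: jj
J/IV-1 ? III-2×III-1: jj|Jj
J/IV-2 un III-2×III-1: jj
J/IV-3 ? III-2×III-1: jj|Jj
⇒ J over [I-1,I-2,II-1,II-2,III-1,III-2,IV-1,IV-2,IV-3]: 20 consistent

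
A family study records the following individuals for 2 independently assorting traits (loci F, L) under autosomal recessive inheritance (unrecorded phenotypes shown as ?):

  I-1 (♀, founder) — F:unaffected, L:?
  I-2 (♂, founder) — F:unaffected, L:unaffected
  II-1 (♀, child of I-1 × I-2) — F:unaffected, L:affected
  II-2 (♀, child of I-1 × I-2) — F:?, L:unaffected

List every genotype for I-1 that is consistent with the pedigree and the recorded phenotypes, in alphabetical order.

I-1 ∈ {FF Ll, FF ll, Ff Ll, Ff ll}

F/I-1 un ·: FF|Ff
F/I-2 un ·: FF|Ff
F/II-1 un I-1×I-2: FF|Ff
F/II-2 ? I-1×I-2: FF|Ff|ff
⇒ F over [I-1,I-2,II-1,II-2]: 15 consistent
L/I-1 ? ·: Ll|ll
L/I-2 un ·: Ll
L/II-1 aff I-1×I-2: ll
L/II-2 un I-1×I-2: LL|Ll
⇒ L over [I-1,I-2,II-1,II-2]: 3 consistent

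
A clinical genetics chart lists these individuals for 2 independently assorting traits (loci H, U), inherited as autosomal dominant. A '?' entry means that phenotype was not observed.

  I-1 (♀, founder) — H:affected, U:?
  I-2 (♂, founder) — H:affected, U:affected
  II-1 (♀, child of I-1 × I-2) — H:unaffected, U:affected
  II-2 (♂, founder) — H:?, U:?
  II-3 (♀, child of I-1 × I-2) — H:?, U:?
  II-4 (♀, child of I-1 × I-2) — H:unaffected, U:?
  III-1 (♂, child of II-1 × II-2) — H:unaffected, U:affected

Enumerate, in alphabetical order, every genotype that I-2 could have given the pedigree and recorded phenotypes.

H/I-1 aff ·: Hh
H/I-2 aff ·: Hh
H/II-1 un I-1×I-2: hh
H/II-2 ? ·: hh|Hh
H/II-3 ? I-1×I-2: hh|Hh|HH
H/II-4 un I-1×I-2: hh
H/III-1 un II-1×II-2: hh
⇒ H over [I-1,I-2,II-1,II-2,II-3,II-4,III-1]: 6 consistent
U/I-1 ? ·: uu|Uu|UU
U/I-2 aff ·: Uu|UU
U/II-1 aff I-1×I-2: Uu|UU
U/II-2 ? ·: uu|Uu|UU
U/II-3 ? I-1×I-2: uu|Uu|UU
U/II-4 ? I-1×I-2: uu|Uu|UU
U/III-1 aff II-1×II-2: Uu|UU
⇒ U over [I-1,I-2,II-1,II-2,II-3,II-4,III-1]: 182 consistent

I-2 ∈ {Hh UU, Hh Uu}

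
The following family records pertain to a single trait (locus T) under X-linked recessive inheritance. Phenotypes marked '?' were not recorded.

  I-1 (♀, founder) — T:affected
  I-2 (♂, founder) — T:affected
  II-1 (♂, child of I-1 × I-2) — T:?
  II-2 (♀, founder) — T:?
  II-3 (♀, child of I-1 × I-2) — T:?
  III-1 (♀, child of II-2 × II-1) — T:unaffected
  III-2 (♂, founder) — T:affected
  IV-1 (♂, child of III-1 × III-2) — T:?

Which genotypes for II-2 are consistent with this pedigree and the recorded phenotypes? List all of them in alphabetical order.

T/I-1 aff ·: X^tX^t
T/I-2 aff ·: X^tY
T/II-1 ? I-1×I-2: X^tY
T/II-2 ? ·: X^TX^T|X^TX^t
T/II-3 ? I-1×I-2: X^tX^t
T/III-1 un II-2×II-1: X^TX^t
T/III-2 aff ·: X^tY
T/IV-1 ? III-1×III-2: X^TY|X^tY
⇒ T over [I-1,I-2,II-1,II-2,II-3,III-1,III-2,IV-1]: 4 consistent

II-2 ∈ {X^TX^T, X^TX^t}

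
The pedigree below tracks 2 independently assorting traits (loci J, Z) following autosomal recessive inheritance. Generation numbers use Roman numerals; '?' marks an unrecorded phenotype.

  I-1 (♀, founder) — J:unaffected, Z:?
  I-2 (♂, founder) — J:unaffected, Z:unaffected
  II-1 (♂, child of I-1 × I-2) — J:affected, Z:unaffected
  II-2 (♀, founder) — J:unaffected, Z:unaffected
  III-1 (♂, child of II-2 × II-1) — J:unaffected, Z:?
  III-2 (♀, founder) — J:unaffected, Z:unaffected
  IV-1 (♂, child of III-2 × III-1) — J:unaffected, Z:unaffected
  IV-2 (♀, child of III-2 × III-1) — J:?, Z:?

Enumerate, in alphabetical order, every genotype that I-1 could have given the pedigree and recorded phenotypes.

I-1 ∈ {Jj ZZ, Jj Zz, Jj zz}

J/I-1 un ·: Jj
J/I-2 un ·: Jj
J/II-1 aff I-1×I-2: jj
J/II-2 un ·: JJ|Jj
J/III-1 un II-2×II-1: Jj
J/III-2 un ·: JJ|Jj
J/IV-1 un III-2×III-1: JJ|Jj
J/IV-2 ? III-2×III-1: JJ|Jj|jj
⇒ J over [I-1,I-2,II-1,II-2,III-1,III-2,IV-1,IV-2]: 20 consistent
Z/I-1 ? ·: ZZ|Zz|zz
Z/I-2 un ·: ZZ|Zz
Z/II-1 un I-1×I-2: ZZ|Zz
Z/II-2 un ·: ZZ|Zz
Z/III-1 ? II-2×II-1: ZZ|Zz|zz
Z/III-2 un ·: ZZ|Zz
Z/IV-1 un III-2×III-1: ZZ|Zz
Z/IV-2 ? III-2×III-1: ZZ|Zz|zz
⇒ Z over [I-1,I-2,II-1,II-2,III-1,III-2,IV-1,IV-2]: 245 consistent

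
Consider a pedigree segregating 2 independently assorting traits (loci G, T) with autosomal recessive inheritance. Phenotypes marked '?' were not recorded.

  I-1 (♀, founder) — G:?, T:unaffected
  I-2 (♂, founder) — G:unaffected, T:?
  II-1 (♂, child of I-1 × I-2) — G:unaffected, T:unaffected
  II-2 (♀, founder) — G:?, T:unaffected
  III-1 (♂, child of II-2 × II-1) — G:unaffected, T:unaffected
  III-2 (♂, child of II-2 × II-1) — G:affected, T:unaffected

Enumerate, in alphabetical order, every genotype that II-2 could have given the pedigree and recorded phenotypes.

II-2 ∈ {Gg TT, Gg Tt, gg TT, gg Tt}

G/I-1 ? ·: GG|Gg|gg
G/I-2 un ·: GG|Gg
G/II-1 un I-1×I-2: Gg
G/II-2 ? ·: Gg|gg
G/III-1 un II-2×II-1: GG|Gg
G/III-2 aff II-2×II-1: gg
⇒ G over [I-1,I-2,II-1,II-2,III-1,III-2]: 15 consistent
T/I-1 un ·: TT|Tt
T/I-2 ? ·: TT|Tt|tt
T/II-1 un I-1×I-2: TT|Tt
T/II-2 un ·: TT|Tt
T/III-1 un II-2×II-1: TT|Tt
T/III-2 un II-2×II-1: TT|Tt
⇒ T over [I-1,I-2,II-1,II-2,III-1,III-2]: 60 consistent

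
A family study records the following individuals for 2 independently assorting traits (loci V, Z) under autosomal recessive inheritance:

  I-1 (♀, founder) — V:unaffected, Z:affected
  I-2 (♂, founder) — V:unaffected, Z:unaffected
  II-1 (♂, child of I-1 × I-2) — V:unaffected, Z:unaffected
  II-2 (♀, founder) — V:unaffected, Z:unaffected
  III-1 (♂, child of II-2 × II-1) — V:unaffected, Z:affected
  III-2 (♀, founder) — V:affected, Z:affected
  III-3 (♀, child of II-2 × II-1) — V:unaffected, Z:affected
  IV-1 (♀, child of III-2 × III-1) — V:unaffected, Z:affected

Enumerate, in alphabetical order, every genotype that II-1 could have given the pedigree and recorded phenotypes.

V/I-1 un ·: VV|Vv
V/I-2 un ·: VV|Vv
V/II-1 un I-1×I-2: VV|Vv
V/II-2 un ·: VV|Vv
V/III-1 un II-2×II-1: VV|Vv
V/III-2 aff ·: vv
V/III-3 un II-2×II-1: VV|Vv
V/IV-1 un III-2×III-1: Vv
⇒ V over [I-1,I-2,II-1,II-2,III-1,III-2,III-3,IV-1]: 44 consistent
Z/I-1 aff ·: zz
Z/I-2 un ·: ZZ|Zz
Z/II-1 un I-1×I-2: Zz
Z/II-2 un ·: Zz
Z/III-1 aff II-2×II-1: zz
Z/III-2 aff ·: zz
Z/III-3 aff II-2×II-1: zz
Z/IV-1 aff III-2×III-1: zz
⇒ Z over [I-1,I-2,II-1,II-2,III-1,III-2,III-3,IV-1]: 2 consistent

II-1 ∈ {VV Zz, Vv Zz}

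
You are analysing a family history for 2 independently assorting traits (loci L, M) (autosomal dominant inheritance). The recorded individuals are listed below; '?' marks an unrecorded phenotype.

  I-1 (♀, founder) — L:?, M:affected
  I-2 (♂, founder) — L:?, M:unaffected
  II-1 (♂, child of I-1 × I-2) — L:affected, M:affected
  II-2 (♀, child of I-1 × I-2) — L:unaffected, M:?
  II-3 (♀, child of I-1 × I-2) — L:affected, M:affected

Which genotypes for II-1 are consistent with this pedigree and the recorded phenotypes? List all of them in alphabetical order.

II-1 ∈ {LL Mm, Ll Mm}

L/I-1 ? ·: ll|Ll
L/I-2 ? ·: ll|Ll
L/II-1 aff I-1×I-2: Ll|LL
L/II-2 un I-1×I-2: ll
L/II-3 aff I-1×I-2: Ll|LL
⇒ L over [I-1,I-2,II-1,II-2,II-3]: 6 consistent
M/I-1 aff ·: Mm|MM
M/I-2 un ·: mm
M/II-1 aff I-1×I-2: Mm
M/II-2 ? I-1×I-2: mm|Mm
M/II-3 aff I-1×I-2: Mm
⇒ M over [I-1,I-2,II-1,II-2,II-3]: 3 consistent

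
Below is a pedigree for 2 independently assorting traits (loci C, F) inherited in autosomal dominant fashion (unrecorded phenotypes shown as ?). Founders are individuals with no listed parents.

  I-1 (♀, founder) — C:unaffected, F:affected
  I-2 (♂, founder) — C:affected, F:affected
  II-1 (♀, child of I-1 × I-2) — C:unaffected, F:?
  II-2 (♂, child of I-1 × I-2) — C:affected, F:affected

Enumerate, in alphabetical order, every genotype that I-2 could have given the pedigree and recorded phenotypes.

C/I-1 un ·: cc
C/I-2 aff ·: Cc
C/II-1 un I-1×I-2: cc
C/II-2 aff I-1×I-2: Cc
⇒ C over [I-1,I-2,II-1,II-2]: 1 consistent
F/I-1 aff ·: Ff|FF
F/I-2 aff ·: Ff|FF
F/II-1 ? I-1×I-2: ff|Ff|FF
F/II-2 aff I-1×I-2: Ff|FF
⇒ F over [I-1,I-2,II-1,II-2]: 15 consistent

I-2 ∈ {Cc FF, Cc Ff}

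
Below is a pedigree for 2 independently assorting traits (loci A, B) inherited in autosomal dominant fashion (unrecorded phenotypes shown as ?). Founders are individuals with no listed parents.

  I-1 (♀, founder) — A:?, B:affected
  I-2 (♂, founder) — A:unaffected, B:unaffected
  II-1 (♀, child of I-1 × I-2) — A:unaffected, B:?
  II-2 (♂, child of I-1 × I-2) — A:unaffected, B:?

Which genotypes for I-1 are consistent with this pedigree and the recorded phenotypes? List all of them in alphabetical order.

I-1 ∈ {Aa BB, Aa Bb, aa BB, aa Bb}

A/I-1 ? ·: aa|Aa
A/I-2 un ·: aa
A/II-1 un I-1×I-2: aa
A/II-2 un I-1×I-2: aa
⇒ A over [I-1,I-2,II-1,II-2]: 2 consistent
B/I-1 aff ·: Bb|BB
B/I-2 un ·: bb
B/II-1 ? I-1×I-2: bb|Bb
B/II-2 ? I-1×I-2: bb|Bb
⇒ B over [I-1,I-2,II-1,II-2]: 5 consistent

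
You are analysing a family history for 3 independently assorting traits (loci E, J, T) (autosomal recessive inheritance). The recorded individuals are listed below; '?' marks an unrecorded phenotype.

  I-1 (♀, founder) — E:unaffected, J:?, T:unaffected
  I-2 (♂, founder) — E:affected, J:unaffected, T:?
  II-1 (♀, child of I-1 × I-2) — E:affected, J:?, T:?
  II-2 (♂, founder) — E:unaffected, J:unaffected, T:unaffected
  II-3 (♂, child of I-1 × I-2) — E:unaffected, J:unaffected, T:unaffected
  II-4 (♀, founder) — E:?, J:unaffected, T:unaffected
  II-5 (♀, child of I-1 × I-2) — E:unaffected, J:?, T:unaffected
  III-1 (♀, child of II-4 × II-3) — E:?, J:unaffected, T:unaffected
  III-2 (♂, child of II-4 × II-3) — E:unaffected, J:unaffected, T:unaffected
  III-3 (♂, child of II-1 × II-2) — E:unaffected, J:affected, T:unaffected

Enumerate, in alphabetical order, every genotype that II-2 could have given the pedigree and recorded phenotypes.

E/I-1 un ·: Ee
E/I-2 aff ·: ee
E/II-1 aff I-1×I-2: ee
E/II-2 un ·: EE|Ee
E/II-3 un I-1×I-2: Ee
E/II-4 ? ·: EE|Ee|ee
E/II-5 un I-1×I-2: Ee
E/III-1 ? II-4×II-3: EE|Ee|ee
E/III-2 un II-4×II-3: EE|Ee
E/III-3 un II-1×II-2: Ee
⇒ E over [I-1,I-2,II-1,II-2,II-3,II-4,II-5,III-1,III-2,III-3]: 24 consistent
J/I-1 ? ·: JJ|Jj|jj
J/I-2 un ·: JJ|Jj
J/II-1 ? I-1×I-2: Jj|jj
J/II-2 un ·: Jj
J/II-3 un I-1×I-2: JJ|Jj
J/II-4 un ·: JJ|Jj
J/II-5 ? I-1×I-2: JJ|Jj|jj
J/III-1 un II-4×II-3: JJ|Jj
J/III-2 un II-4×II-3: JJ|Jj
J/III-3 aff II-1×II-2: jj
⇒ J over [I-1,I-2,II-1,II-2,II-3,II-4,II-5,III-1,III-2,III-3]: 170 consistent
T/I-1 un ·: TT|Tt
T/I-2 ? ·: TT|Tt|tt
T/II-1 ? I-1×I-2: TT|Tt|tt
T/II-2 un ·: TT|Tt
T/II-3 un I-1×I-2: TT|Tt
T/II-4 un ·: TT|Tt
T/II-5 un I-1×I-2: TT|Tt
T/III-1 un II-4×II-3: TT|Tt
T/III-2 un II-4×II-3: TT|Tt
T/III-3 un II-1×II-2: TT|Tt
⇒ T over [I-1,I-2,II-1,II-2,II-3,II-4,II-5,III-1,III-2,III-3]: 693 consistent

II-2 ∈ {EE Jj TT, EE Jj Tt, Ee Jj TT, Ee Jj Tt}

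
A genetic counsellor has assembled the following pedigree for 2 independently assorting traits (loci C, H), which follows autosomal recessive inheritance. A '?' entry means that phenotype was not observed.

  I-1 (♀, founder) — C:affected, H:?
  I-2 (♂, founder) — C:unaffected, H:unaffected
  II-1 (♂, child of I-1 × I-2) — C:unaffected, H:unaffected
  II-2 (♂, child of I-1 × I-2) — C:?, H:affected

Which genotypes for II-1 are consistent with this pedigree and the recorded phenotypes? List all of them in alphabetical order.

C/I-1 aff ·: cc
C/I-2 un ·: CC|Cc
C/II-1 un I-1×I-2: Cc
C/II-2 ? I-1×I-2: Cc|cc
⇒ C over [I-1,I-2,II-1,II-2]: 3 consistent
H/I-1 ? ·: Hh|hh
H/I-2 un ·: Hh
H/II-1 un I-1×I-2: HH|Hh
H/II-2 aff I-1×I-2: hh
⇒ H over [I-1,I-2,II-1,II-2]: 3 consistent

II-1 ∈ {Cc HH, Cc Hh}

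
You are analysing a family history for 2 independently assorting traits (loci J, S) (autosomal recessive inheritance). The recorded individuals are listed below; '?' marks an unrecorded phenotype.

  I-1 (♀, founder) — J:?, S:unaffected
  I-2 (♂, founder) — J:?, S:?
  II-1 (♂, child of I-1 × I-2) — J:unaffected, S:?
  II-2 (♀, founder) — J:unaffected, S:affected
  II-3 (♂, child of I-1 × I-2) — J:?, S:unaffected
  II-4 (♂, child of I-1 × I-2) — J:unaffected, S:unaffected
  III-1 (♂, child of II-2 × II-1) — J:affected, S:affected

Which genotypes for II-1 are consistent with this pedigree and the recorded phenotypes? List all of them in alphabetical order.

II-1 ∈ {Jj Ss, Jj ss}

J/I-1 ? ·: JJ|Jj|jj
J/I-2 ? ·: JJ|Jj|jj
J/II-1 un I-1×I-2: Jj
J/II-2 un ·: Jj
J/II-3 ? I-1×I-2: JJ|Jj|jj
J/II-4 un I-1×I-2: JJ|Jj
J/III-1 aff II-2×II-1: jj
⇒ J over [I-1,I-2,II-1,II-2,II-3,II-4,III-1]: 20 consistent
S/I-1 un ·: SS|Ss
S/I-2 ? ·: SS|Ss|ss
S/II-1 ? I-1×I-2: Ss|ss
S/II-2 aff ·: ss
S/II-3 un I-1×I-2: SS|Ss
S/II-4 un I-1×I-2: SS|Ss
S/III-1 aff II-2×II-1: ss
⇒ S over [I-1,I-2,II-1,II-2,II-3,II-4,III-1]: 19 consistent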